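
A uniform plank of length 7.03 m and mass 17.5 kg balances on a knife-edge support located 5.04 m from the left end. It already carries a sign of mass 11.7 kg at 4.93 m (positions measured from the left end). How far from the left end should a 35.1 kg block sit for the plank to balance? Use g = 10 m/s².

x ≈ 5.84 m from the left end

About the knife-edge support (at 5.04 m from the left end):
Beam weight: 17.5 × 10 = 175 N down at 3.515 m → arm 1.525 m, τ = 175 × 1.525 = 266.9 N·m counterclockwise.
Sign: 11.7 × 10 = 117 N down at 4.93 m → arm 0.11 m, τ = 117 × 0.11 = 12.87 N·m counterclockwise.
Net moment of existing loads = 279.8 N·m counterclockwise.
The block weighs 35.1 × 10 = 351 N and must supply an equal clockwise moment, so its lever arm about the knife-edge support is 279.8 / 351 = 0.797 m.
That puts it at 5.04 + 0.797 = 5.84 m from the left end.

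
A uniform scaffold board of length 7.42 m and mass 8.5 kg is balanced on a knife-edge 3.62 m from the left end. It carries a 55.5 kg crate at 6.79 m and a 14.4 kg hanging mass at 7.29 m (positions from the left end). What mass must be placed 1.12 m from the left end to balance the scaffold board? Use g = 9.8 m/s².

Choose the knife-edge (at 3.62 m from the left end) as the axis so the support reaction has zero arm there.
Beam weight: 8.5 × 9.8 = 83.3 N down at 3.71 m → arm 0.09 m, τ = 83.3 × 0.09 = 7.497 N·m clockwise.
Crate: 55.5 × 9.8 = 543.9 N down at 6.79 m → arm 3.17 m, τ = 543.9 × 3.17 = 1724 N·m clockwise.
Hanging mass: 14.4 × 9.8 = 141.1 N down at 7.29 m → arm 3.67 m, τ = 141.1 × 3.67 = 517.8 N·m clockwise.
Net moment of known loads = 2249 N·m clockwise.
An unknown mass m at 1.12 m has arm 2.5 m; its moment is m·g·2.5 counterclockwise.
Setting net torque to zero: m × 9.8 × 2.5 = 2249 → m = 2249 / (9.8 × 2.5) = 91.8 kg.

m ≈ 91.8 kg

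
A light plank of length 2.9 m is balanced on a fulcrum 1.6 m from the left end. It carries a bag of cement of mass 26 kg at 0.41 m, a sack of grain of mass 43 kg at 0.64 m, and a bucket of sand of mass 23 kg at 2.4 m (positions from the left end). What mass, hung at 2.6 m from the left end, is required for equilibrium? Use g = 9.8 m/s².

m ≈ 53.8 kg

Choose the fulcrum (at 1.6 m from the left end) as the axis so the support reaction has zero arm there.
Bag of cement: 26 × 9.8 = 254.8 N down at 0.41 m → arm 1.19 m, τ = 254.8 × 1.19 = 303.2 N·m counterclockwise.
Sack of grain: 43 × 9.8 = 421.4 N down at 0.64 m → arm 0.96 m, τ = 421.4 × 0.96 = 404.5 N·m counterclockwise.
Bucket of sand: 23 × 9.8 = 225.4 N down at 2.4 m → arm 0.8 m, τ = 225.4 × 0.8 = 180.3 N·m clockwise.
Net moment of known loads = 527.4 N·m counterclockwise.
An unknown mass m at 2.6 m has arm 1 m; its moment is m·g·1 clockwise.
Στ = 0 ⇒ m × 9.8 × 1 = 527.4 ⇒ m = 527.4 / (9.8 × 1) = 53.8 kg.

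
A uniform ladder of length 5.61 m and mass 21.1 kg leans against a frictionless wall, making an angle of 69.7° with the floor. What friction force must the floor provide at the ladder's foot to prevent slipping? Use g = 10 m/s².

f ≈ 39 N

Choose the foot of the ladder as the axis so the floor normal and friction both act there and drop out.
Ladder weight 21.1×10 = 211 N acts at 2.805 m along the ladder; its horizontal arm is 2.805·cos69.7° = 0.9732 m → τ = 205.3 N·m clockwise.
Wall normal N acts horizontally at the top; its moment arm is the height L sinθ = 5.61·sin69.7° = 5.262 m, counterclockwise.
Balancing moments: N × 5.262 = 205.3, giving N = 39 N.
ΣFx = 0: friction at the foot balances the wall's push, so f = N_wall = 39 N.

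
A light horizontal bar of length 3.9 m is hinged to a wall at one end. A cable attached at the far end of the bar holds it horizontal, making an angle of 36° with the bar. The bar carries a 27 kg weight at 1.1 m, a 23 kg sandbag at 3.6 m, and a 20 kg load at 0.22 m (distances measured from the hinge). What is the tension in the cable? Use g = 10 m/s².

T ≈ 510 N

Taking torques about the hinge:
Weight: 27 × 10 = 270 N down at 1.1 m → arm 1.1 m, τ = 270 × 1.1 = 297 N·m clockwise.
Sandbag: 23 × 10 = 230 N down at 3.6 m → arm 3.6 m, τ = 230 × 3.6 = 828 N·m clockwise.
Load: 20 × 10 = 200 N down at 0.22 m → arm 0.22 m, τ = 200 × 0.22 = 44 N·m clockwise.
Total clockwise load moment = 1169 N·m.
The cable tension T acts at 3.9 m; only its component perpendicular to the bar, T sinθ, produces torque. sin 36° = 0.5878.
For rotational equilibrium, T × 3.9 × 0.5878 = 1169, so T = 1169 / 2.292 = 510 N.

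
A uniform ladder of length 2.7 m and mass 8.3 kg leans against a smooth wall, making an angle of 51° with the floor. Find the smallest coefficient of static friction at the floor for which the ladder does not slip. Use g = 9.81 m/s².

μ_min ≈ 0.405

Choose the foot of the ladder as the axis so the floor normal and friction both act there and drop out.
Ladder weight 8.3×9.81 = 81.42 N acts at 1.35 m along the ladder; its horizontal arm is 1.35·cos51° = 0.8496 m → τ = 69.17 N·m clockwise.
Wall normal N acts horizontally at the top; its moment arm is the height L sinθ = 2.7·sin51° = 2.098 m, counterclockwise.
Setting net torque to zero: N × 2.098 = 69.17 → N = 32.97 N.
ΣFx = 0 ⇒ f = N_wall = 32.97 N. ΣFy = 0 ⇒ N_floor = 81.42 N.
μ_min = f / N_floor = 32.97 / 81.42 = 0.405.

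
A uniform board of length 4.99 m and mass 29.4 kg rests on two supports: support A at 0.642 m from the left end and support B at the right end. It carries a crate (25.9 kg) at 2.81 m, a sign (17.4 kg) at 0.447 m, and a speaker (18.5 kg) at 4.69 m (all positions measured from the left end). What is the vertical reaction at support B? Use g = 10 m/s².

About support A:
Beam weight: 29.4 × 10 = 294 N down at 2.495 m → arm 1.853 m, τ = 294 × 1.853 = 544.8 N·m clockwise.
Crate: 25.9 × 10 = 259 N down at 2.81 m → arm 2.168 m, τ = 259 × 2.168 = 561.5 N·m clockwise.
Sign: 17.4 × 10 = 174 N down at 0.447 m → arm 0.195 m, τ = 174 × 0.195 = 33.93 N·m counterclockwise.
Speaker: 18.5 × 10 = 185 N down at 4.69 m → arm 4.048 m, τ = 185 × 4.048 = 748.9 N·m clockwise.
Net load moment about support A = 1821 N·m clockwise.
Reaction R at support B is upward at 4.99 m, arm 4.348 m → moment R × 4.348 counterclockwise.
Setting net torque to zero: R × 4.348 = 1821 → R = 419 N.

R_B ≈ 419 N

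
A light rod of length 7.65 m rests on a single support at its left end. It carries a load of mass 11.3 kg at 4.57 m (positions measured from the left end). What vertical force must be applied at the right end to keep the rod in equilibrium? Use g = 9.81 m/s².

Taking torques about the left end:
Load: 11.3 × 9.81 = 110.9 N down at 4.57 m → arm 4.57 m, τ = 110.9 × 4.57 = 506.8 N·m clockwise.
Net moment of the loads = 506.8 N·m clockwise.
The upward force F acts at the right end, arm 7.65 m, giving F × 7.65 counterclockwise.
For rotational equilibrium, F × 7.65 = 506.8, so F = 506.8 / 7.65 = 66.2 N.

F ≈ 66.2 N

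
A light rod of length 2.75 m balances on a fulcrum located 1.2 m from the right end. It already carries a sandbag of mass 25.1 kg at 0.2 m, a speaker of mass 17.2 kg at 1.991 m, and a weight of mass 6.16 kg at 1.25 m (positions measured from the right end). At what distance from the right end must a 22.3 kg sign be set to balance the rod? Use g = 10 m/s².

x ≈ 1.7 m from the right end

Taking torques about the fulcrum (at 1.2 m from the right end):
Sandbag: 25.1 × 10 = 251 N down at 0.2 m → arm 1 m, τ = 251 × 1 = 251 N·m clockwise.
Speaker: 17.2 × 10 = 172 N down at 1.991 m → arm 0.791 m, τ = 172 × 0.791 = 136.1 N·m counterclockwise.
Weight: 6.16 × 10 = 61.6 N down at 1.25 m → arm 0.05 m, τ = 61.6 × 0.05 = 3.08 N·m counterclockwise.
Net moment of existing loads = 111.8 N·m clockwise.
The sign weighs 22.3 × 10 = 223 N and must supply an equal counterclockwise moment, so its lever arm about the fulcrum is 111.8 / 223 = 0.501 m.
That puts it at 1.2 + 0.501 = 1.7 m from the right end.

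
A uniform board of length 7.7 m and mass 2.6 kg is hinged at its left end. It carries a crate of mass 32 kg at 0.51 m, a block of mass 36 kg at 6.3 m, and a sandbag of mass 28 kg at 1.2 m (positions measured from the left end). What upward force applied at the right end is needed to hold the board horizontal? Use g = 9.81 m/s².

F ≈ 365 N

Sum moments about the left end (the unknown pivot reaction has zero arm there).
Beam weight: 2.6 × 9.81 = 25.51 N down at 3.85 m → arm 3.85 m, τ = 25.51 × 3.85 = 98.21 N·m clockwise.
Crate: 32 × 9.81 = 313.9 N down at 0.51 m → arm 0.51 m, τ = 313.9 × 0.51 = 160.1 N·m clockwise.
Block: 36 × 9.81 = 353.2 N down at 6.3 m → arm 6.3 m, τ = 353.2 × 6.3 = 2225 N·m clockwise.
Sandbag: 28 × 9.81 = 274.7 N down at 1.2 m → arm 1.2 m, τ = 274.7 × 1.2 = 329.6 N·m clockwise.
Net moment of the loads = 2813 N·m clockwise.
The upward force F acts at the right end, arm 7.7 m, giving F × 7.7 counterclockwise.
Balancing moments: F × 7.7 = 2813, giving F = 2813 / 7.7 = 365 N.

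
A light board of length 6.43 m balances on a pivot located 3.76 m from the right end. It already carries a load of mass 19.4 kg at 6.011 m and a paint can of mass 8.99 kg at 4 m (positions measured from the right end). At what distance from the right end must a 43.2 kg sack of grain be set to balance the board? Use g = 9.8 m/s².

About the pivot (at 3.76 m from the right end):
Load: 19.4 × 9.8 = 190.1 N down at 6.011 m → arm 2.251 m, τ = 190.1 × 2.251 = 427.9 N·m counterclockwise.
Paint can: 8.99 × 9.8 = 88.1 N down at 4 m → arm 0.24 m, τ = 88.1 × 0.24 = 21.14 N·m counterclockwise.
Net moment of existing loads = 449 N·m counterclockwise.
The sack of grain weighs 43.2 × 9.8 = 423.4 N and must supply an equal clockwise moment, so its lever arm about the pivot is 449 / 423.4 = 1.06 m.
That puts it at 3.76 − 1.06 = 2.7 m from the right end.

x ≈ 2.7 m from the right end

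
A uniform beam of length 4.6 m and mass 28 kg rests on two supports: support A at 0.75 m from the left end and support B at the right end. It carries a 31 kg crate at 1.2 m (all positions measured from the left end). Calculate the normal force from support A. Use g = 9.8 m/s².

About support B:
Beam weight: 28 × 9.8 = 274.4 N down at 2.3 m → arm 2.3 m, τ = 274.4 × 2.3 = 631.1 N·m counterclockwise.
Crate: 31 × 9.8 = 303.8 N down at 1.2 m → arm 3.4 m, τ = 303.8 × 3.4 = 1033 N·m counterclockwise.
Net load moment about support B = 1664 N·m counterclockwise.
Reaction R at support A is upward at 0.75 m, arm 3.85 m → moment R × 3.85 clockwise.
Setting net torque to zero: R × 3.85 = 1664 → R = 432 N.

R_A ≈ 432 N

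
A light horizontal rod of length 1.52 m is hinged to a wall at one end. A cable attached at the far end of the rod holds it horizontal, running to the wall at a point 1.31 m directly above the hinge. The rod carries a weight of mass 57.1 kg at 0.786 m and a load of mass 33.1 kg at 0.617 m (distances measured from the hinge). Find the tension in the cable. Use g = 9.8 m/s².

T ≈ 645 N

About the hinge:
Weight: 57.1 × 9.8 = 559.6 N down at 0.786 m → arm 0.786 m, τ = 559.6 × 0.786 = 439.8 N·m clockwise.
Load: 33.1 × 9.8 = 324.4 N down at 0.617 m → arm 0.617 m, τ = 324.4 × 0.617 = 200.2 N·m clockwise.
Total clockwise load moment = 640 N·m.
The cable tension T acts at 1.52 m; only its component perpendicular to the rod, T sinθ, produces torque. sinθ = h/√(h²+d²) = 1.31/√(1.31²+1.52²) = 0.6528.
Balancing moments: T × 1.52 × 0.6528 = 640, giving T = 640 / 0.9923 = 645 N.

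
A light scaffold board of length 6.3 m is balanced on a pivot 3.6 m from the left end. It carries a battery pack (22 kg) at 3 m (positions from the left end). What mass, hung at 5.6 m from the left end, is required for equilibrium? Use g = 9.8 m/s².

m ≈ 6.6 kg

Taking torques about the pivot (at 3.6 m from the left end):
Battery pack: 22 × 9.8 = 215.6 N down at 3 m → arm 0.6 m, τ = 215.6 × 0.6 = 129.4 N·m counterclockwise.
Net moment of known loads = 129.4 N·m counterclockwise.
An unknown mass m at 5.6 m has arm 2 m; its moment is m·g·2 clockwise.
For rotational equilibrium, m × 9.8 × 2 = 129.4, so m = 129.4 / (9.8 × 2) = 6.6 kg.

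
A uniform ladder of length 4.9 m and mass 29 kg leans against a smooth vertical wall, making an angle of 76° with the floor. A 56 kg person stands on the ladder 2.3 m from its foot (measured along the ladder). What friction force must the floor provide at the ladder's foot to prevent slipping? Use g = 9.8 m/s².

f ≈ 99.7 N

Sum moments about the foot of the ladder (the floor normal and friction both act there and drop out).
Ladder weight 29×9.8 = 284.2 N acts at 2.45 m along the ladder; its horizontal arm is 2.45·cos76° = 0.5927 m → τ = 168.4 N·m clockwise.
Person: 56×9.8 = 548.8 N at 2.3 m → arm 0.5564 m → τ = 305.4 N·m clockwise.
Wall normal N acts horizontally at the top; its moment arm is the height L sinθ = 4.9·sin76° = 4.754 m, counterclockwise.
Στ = 0 ⇒ N × 4.754 = 473.8 ⇒ N = 99.7 N.
ΣFx = 0: friction at the foot balances the wall's push, so f = N_wall = 99.7 N.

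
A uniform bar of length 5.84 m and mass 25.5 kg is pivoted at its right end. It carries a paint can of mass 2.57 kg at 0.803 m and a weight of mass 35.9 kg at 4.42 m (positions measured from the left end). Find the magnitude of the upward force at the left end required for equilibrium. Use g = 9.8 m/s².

About the right end:
Beam weight: 25.5 × 9.8 = 249.9 N down at 2.92 m → arm 2.92 m, τ = 249.9 × 2.92 = 729.7 N·m counterclockwise.
Paint can: 2.57 × 9.8 = 25.19 N down at 0.803 m → arm 5.037 m, τ = 25.19 × 5.037 = 126.9 N·m counterclockwise.
Weight: 35.9 × 9.8 = 351.8 N down at 4.42 m → arm 1.42 m, τ = 351.8 × 1.42 = 499.6 N·m counterclockwise.
Net moment of the loads = 1356 N·m counterclockwise.
The upward force F acts at the left end, arm 5.84 m, giving F × 5.84 clockwise.
Balancing moments: F × 5.84 = 1356, giving F = 1356 / 5.84 = 232 N.

F ≈ 232 N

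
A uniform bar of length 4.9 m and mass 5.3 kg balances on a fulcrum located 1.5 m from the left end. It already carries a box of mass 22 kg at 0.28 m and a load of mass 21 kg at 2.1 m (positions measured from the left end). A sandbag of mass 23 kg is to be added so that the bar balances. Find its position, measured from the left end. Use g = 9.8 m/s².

x ≈ 1.9 m from the left end

About the fulcrum (at 1.5 m from the left end):
Beam weight: 5.3 × 9.8 = 51.94 N down at 2.45 m → arm 0.95 m, τ = 51.94 × 0.95 = 49.34 N·m clockwise.
Box: 22 × 9.8 = 215.6 N down at 0.28 m → arm 1.22 m, τ = 215.6 × 1.22 = 263 N·m counterclockwise.
Load: 21 × 9.8 = 205.8 N down at 2.1 m → arm 0.6 m, τ = 205.8 × 0.6 = 123.5 N·m clockwise.
Net moment of existing loads = 90.16 N·m counterclockwise.
The sandbag weighs 23 × 9.8 = 225.4 N and must supply an equal clockwise moment, so its lever arm about the fulcrum is 90.16 / 225.4 = 0.4 m.
That puts it at 1.5 + 0.4 = 1.9 m from the left end.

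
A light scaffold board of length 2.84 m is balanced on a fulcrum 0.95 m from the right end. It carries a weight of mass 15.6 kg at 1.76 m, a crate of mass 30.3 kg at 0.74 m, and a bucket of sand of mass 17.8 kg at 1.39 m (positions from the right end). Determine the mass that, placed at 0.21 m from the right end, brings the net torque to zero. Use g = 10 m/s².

m ≈ 19.1 kg

About the fulcrum (at 0.95 m from the right end):
Weight: 15.6 × 10 = 156 N down at 1.76 m → arm 0.81 m, τ = 156 × 0.81 = 126.4 N·m counterclockwise.
Crate: 30.3 × 10 = 303 N down at 0.74 m → arm 0.21 m, τ = 303 × 0.21 = 63.63 N·m clockwise.
Bucket of sand: 17.8 × 10 = 178 N down at 1.39 m → arm 0.44 m, τ = 178 × 0.44 = 78.32 N·m counterclockwise.
Net moment of known loads = 141.1 N·m counterclockwise.
An unknown mass m at 0.21 m has arm 0.74 m; its moment is m·g·0.74 clockwise.
Balancing moments: m × 10 × 0.74 = 141.1, giving m = 141.1 / (10 × 0.74) = 19.1 kg.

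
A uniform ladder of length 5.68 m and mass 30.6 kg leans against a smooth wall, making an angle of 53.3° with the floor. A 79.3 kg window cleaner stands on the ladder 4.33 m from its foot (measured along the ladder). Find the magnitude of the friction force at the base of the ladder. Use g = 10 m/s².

f ≈ 565 N

About the foot of the ladder:
Ladder weight 30.6×10 = 306 N acts at 2.84 m along the ladder; its horizontal arm is 2.84·cos53.3° = 1.697 m → τ = 519.3 N·m clockwise.
Window cleaner: 79.3×10 = 793 N at 4.33 m → arm 2.588 m → τ = 2052 N·m clockwise.
Wall normal N acts horizontally at the top; its moment arm is the height L sinθ = 5.68·sin53.3° = 4.554 m, counterclockwise.
For rotational equilibrium, N × 4.554 = 2571, so N = 565 N.
ΣFx = 0: friction at the foot balances the wall's push, so f = N_wall = 565 N.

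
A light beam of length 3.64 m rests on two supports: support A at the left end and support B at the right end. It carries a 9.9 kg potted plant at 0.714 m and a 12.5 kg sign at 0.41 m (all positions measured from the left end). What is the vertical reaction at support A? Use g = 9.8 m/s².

Sum moments about support B (its reaction then has zero moment arm).
Potted plant: 9.9 × 9.8 = 97.02 N down at 0.714 m → arm 2.926 m, τ = 97.02 × 2.926 = 283.9 N·m counterclockwise.
Sign: 12.5 × 9.8 = 122.5 N down at 0.41 m → arm 3.23 m, τ = 122.5 × 3.23 = 395.7 N·m counterclockwise.
Net load moment about support B = 679.6 N·m counterclockwise.
Reaction R at support A is upward at 0 m, arm 3.64 m → moment R × 3.64 clockwise.
Στ = 0 ⇒ R × 3.64 = 679.6 ⇒ R = 187 N.

R_A ≈ 187 N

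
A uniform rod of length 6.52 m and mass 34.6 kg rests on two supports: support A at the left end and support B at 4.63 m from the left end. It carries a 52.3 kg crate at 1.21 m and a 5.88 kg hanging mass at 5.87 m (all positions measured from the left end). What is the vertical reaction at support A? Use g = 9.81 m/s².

Choose support B as the axis so its reaction then has zero moment arm.
Beam weight: 34.6 × 9.81 = 339.4 N down at 3.26 m → arm 1.37 m, τ = 339.4 × 1.37 = 465 N·m counterclockwise.
Crate: 52.3 × 9.81 = 513.1 N down at 1.21 m → arm 3.42 m, τ = 513.1 × 3.42 = 1755 N·m counterclockwise.
Hanging mass: 5.88 × 9.81 = 57.68 N down at 5.87 m → arm 1.24 m, τ = 57.68 × 1.24 = 71.52 N·m clockwise.
Net load moment about support B = 2148 N·m counterclockwise.
Reaction R at support A is upward at 0 m, arm 4.63 m → moment R × 4.63 clockwise.
Στ = 0 ⇒ R × 4.63 = 2148 ⇒ R = 464 N.

R_A ≈ 464 N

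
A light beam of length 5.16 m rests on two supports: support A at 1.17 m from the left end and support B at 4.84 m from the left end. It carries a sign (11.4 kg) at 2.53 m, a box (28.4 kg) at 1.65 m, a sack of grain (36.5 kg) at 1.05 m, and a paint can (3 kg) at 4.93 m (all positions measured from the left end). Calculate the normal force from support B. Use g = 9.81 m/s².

About support A:
Sign: 11.4 × 9.81 = 111.8 N down at 2.53 m → arm 1.36 m, τ = 111.8 × 1.36 = 152 N·m clockwise.
Box: 28.4 × 9.81 = 278.6 N down at 1.65 m → arm 0.48 m, τ = 278.6 × 0.48 = 133.7 N·m clockwise.
Sack of grain: 36.5 × 9.81 = 358.1 N down at 1.05 m → arm 0.12 m, τ = 358.1 × 0.12 = 42.97 N·m counterclockwise.
Paint can: 3 × 9.81 = 29.43 N down at 4.93 m → arm 3.76 m, τ = 29.43 × 3.76 = 110.7 N·m clockwise.
Net load moment about support A = 353.4 N·m clockwise.
Reaction R at support B is upward at 4.84 m, arm 3.67 m → moment R × 3.67 counterclockwise.
For rotational equilibrium, R × 3.67 = 353.4, so R = 96.3 N.

R_B ≈ 96.3 N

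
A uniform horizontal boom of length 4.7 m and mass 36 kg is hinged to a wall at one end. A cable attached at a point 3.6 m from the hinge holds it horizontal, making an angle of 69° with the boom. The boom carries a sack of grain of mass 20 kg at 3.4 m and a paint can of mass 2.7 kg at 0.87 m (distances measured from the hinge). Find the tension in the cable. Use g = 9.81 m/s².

T ≈ 452 N

Take moments about the hinge.
Beam weight: 36 × 9.81 = 353.2 N down at 2.35 m → arm 2.35 m, τ = 353.2 × 2.35 = 830 N·m clockwise.
Sack of grain: 20 × 9.81 = 196.2 N down at 3.4 m → arm 3.4 m, τ = 196.2 × 3.4 = 667.1 N·m clockwise.
Paint can: 2.7 × 9.81 = 26.49 N down at 0.87 m → arm 0.87 m, τ = 26.49 × 0.87 = 23.05 N·m clockwise.
Total clockwise load moment = 1520 N·m.
The cable tension T acts at 3.6 m; only its component perpendicular to the boom, T sinθ, produces torque. sin 69° = 0.9336.
Balancing moments: T × 3.6 × 0.9336 = 1520, giving T = 1520 / 3.361 = 452 N.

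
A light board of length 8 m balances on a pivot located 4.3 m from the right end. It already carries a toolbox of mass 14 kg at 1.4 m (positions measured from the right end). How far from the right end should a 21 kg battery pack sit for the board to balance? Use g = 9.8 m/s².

About the pivot (at 4.3 m from the right end):
Toolbox: 14 × 9.8 = 137.2 N down at 1.4 m → arm 2.9 m, τ = 137.2 × 2.9 = 397.9 N·m clockwise.
Net moment of existing loads = 397.9 N·m clockwise.
The battery pack weighs 21 × 9.8 = 205.8 N and must supply an equal counterclockwise moment, so its lever arm about the pivot is 397.9 / 205.8 = 1.93 m.
That puts it at 4.3 + 1.93 = 6.23 m from the right end.

x ≈ 6.23 m from the right end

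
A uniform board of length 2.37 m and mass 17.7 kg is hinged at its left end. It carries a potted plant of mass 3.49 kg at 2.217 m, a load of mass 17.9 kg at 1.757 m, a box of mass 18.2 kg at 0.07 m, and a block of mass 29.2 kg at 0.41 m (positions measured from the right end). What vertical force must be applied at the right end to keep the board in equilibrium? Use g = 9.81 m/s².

F ≈ 545 N

Taking torques about the left end:
Beam weight: 17.7 × 9.81 = 173.6 N down at 1.185 m → arm 1.185 m, τ = 173.6 × 1.185 = 205.7 N·m clockwise.
Potted plant: 3.49 × 9.81 = 34.24 N down at 2.217 m → arm 0.153 m, τ = 34.24 × 0.153 = 5.239 N·m clockwise.
Load: 17.9 × 9.81 = 175.6 N down at 1.757 m → arm 0.613 m, τ = 175.6 × 0.613 = 107.6 N·m clockwise.
Box: 18.2 × 9.81 = 178.5 N down at 0.07 m → arm 2.3 m, τ = 178.5 × 2.3 = 410.5 N·m clockwise.
Block: 29.2 × 9.81 = 286.5 N down at 0.41 m → arm 1.96 m, τ = 286.5 × 1.96 = 561.5 N·m clockwise.
Net moment of the loads = 1291 N·m clockwise.
The upward force F acts at the right end, arm 2.37 m, giving F × 2.37 counterclockwise.
Balancing moments: F × 2.37 = 1291, giving F = 1291 / 2.37 = 545 N.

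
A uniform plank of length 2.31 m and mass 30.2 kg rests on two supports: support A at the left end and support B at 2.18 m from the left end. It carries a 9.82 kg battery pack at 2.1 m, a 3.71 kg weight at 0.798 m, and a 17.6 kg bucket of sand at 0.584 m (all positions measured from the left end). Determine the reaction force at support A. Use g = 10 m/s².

R_A ≈ 298 N

Choose support B as the axis so its reaction then has zero moment arm.
Beam weight: 30.2 × 10 = 302 N down at 1.155 m → arm 1.025 m, τ = 302 × 1.025 = 309.5 N·m counterclockwise.
Battery pack: 9.82 × 10 = 98.2 N down at 2.1 m → arm 0.08 m, τ = 98.2 × 0.08 = 7.856 N·m counterclockwise.
Weight: 3.71 × 10 = 37.1 N down at 0.798 m → arm 1.382 m, τ = 37.1 × 1.382 = 51.27 N·m counterclockwise.
Bucket of sand: 17.6 × 10 = 176 N down at 0.584 m → arm 1.596 m, τ = 176 × 1.596 = 280.9 N·m counterclockwise.
Net load moment about support B = 649.5 N·m counterclockwise.
Reaction R at support A is upward at 0 m, arm 2.18 m → moment R × 2.18 clockwise.
For rotational equilibrium, R × 2.18 = 649.5, so R = 298 N.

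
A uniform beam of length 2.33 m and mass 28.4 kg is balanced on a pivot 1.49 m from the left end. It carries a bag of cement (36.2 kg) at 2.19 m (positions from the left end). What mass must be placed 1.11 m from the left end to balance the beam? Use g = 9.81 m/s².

About the pivot (at 1.49 m from the left end):
Beam weight: 28.4 × 9.81 = 278.6 N down at 1.165 m → arm 0.325 m, τ = 278.6 × 0.325 = 90.55 N·m counterclockwise.
Bag of cement: 36.2 × 9.81 = 355.1 N down at 2.19 m → arm 0.7 m, τ = 355.1 × 0.7 = 248.6 N·m clockwise.
Net moment of known loads = 158.1 N·m clockwise.
An unknown mass m at 1.11 m has arm 0.38 m; its moment is m·g·0.38 counterclockwise.
Balancing moments: m × 9.81 × 0.38 = 158.1, giving m = 158.1 / (9.81 × 0.38) = 42.4 kg.

m ≈ 42.4 kg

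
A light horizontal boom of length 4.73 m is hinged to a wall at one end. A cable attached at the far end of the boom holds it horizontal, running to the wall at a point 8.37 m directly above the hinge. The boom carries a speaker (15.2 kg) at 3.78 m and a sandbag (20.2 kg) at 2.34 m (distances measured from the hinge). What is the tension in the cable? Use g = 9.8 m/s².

T ≈ 249 N

Sum moments about the hinge (the unknown hinge reaction has zero arm there).
Speaker: 15.2 × 9.8 = 149 N down at 3.78 m → arm 3.78 m, τ = 149 × 3.78 = 563.2 N·m clockwise.
Sandbag: 20.2 × 9.8 = 198 N down at 2.34 m → arm 2.34 m, τ = 198 × 2.34 = 463.3 N·m clockwise.
Total clockwise load moment = 1026 N·m.
The cable tension T acts at 4.73 m; only its component perpendicular to the boom, T sinθ, produces torque. sinθ = h/√(h²+d²) = 8.37/√(8.37²+4.73²) = 0.8706.
Στ = 0 ⇒ T × 4.73 × 0.8706 = 1026 ⇒ T = 1026 / 4.118 = 249 N.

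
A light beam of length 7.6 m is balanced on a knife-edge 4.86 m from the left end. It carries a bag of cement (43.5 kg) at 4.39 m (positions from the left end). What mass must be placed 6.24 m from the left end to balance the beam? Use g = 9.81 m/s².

m ≈ 14.8 kg

Taking torques about the knife-edge (at 4.86 m from the left end):
Bag of cement: 43.5 × 9.81 = 426.7 N down at 4.39 m → arm 0.47 m, τ = 426.7 × 0.47 = 200.5 N·m counterclockwise.
Net moment of known loads = 200.5 N·m counterclockwise.
An unknown mass m at 6.24 m has arm 1.38 m; its moment is m·g·1.38 clockwise.
Setting net torque to zero: m × 9.81 × 1.38 = 200.5 → m = 200.5 / (9.81 × 1.38) = 14.8 kg.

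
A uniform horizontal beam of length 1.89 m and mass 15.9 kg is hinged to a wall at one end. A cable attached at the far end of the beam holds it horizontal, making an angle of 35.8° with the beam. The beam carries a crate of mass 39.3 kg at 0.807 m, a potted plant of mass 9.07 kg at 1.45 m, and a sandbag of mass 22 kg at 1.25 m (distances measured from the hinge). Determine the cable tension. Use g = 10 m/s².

T ≈ 790 N

Taking torques about the hinge:
Beam weight: 15.9 × 10 = 159 N down at 0.945 m → arm 0.945 m, τ = 159 × 0.945 = 150.3 N·m clockwise.
Crate: 39.3 × 10 = 393 N down at 0.807 m → arm 0.807 m, τ = 393 × 0.807 = 317.2 N·m clockwise.
Potted plant: 9.07 × 10 = 90.7 N down at 1.45 m → arm 1.45 m, τ = 90.7 × 1.45 = 131.5 N·m clockwise.
Sandbag: 22 × 10 = 220 N down at 1.25 m → arm 1.25 m, τ = 220 × 1.25 = 275 N·m clockwise.
Total clockwise load moment = 874 N·m.
The cable tension T acts at 1.89 m; only its component perpendicular to the beam, T sinθ, produces torque. sin 35.8° = 0.585.
Balancing moments: T × 1.89 × 0.585 = 874, giving T = 874 / 1.106 = 790 N.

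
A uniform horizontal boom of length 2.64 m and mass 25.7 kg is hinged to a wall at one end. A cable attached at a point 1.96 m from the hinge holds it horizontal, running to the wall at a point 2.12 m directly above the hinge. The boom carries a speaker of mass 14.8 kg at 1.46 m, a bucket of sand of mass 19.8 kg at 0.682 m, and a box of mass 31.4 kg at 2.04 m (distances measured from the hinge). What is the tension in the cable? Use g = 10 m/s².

T ≈ 925 N

About the hinge:
Beam weight: 25.7 × 10 = 257 N down at 1.32 m → arm 1.32 m, τ = 257 × 1.32 = 339.2 N·m clockwise.
Speaker: 14.8 × 10 = 148 N down at 1.46 m → arm 1.46 m, τ = 148 × 1.46 = 216.1 N·m clockwise.
Bucket of sand: 19.8 × 10 = 198 N down at 0.682 m → arm 0.682 m, τ = 198 × 0.682 = 135 N·m clockwise.
Box: 31.4 × 10 = 314 N down at 2.04 m → arm 2.04 m, τ = 314 × 2.04 = 640.6 N·m clockwise.
Total clockwise load moment = 1331 N·m.
The cable tension T acts at 1.96 m; only its component perpendicular to the boom, T sinθ, produces torque. sinθ = h/√(h²+d²) = 2.12/√(2.12²+1.96²) = 0.7343.
Στ = 0 ⇒ T × 1.96 × 0.7343 = 1331 ⇒ T = 1331 / 1.439 = 925 N.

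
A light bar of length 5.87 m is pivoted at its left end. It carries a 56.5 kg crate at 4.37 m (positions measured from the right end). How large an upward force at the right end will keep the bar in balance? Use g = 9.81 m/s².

F ≈ 142 N

Taking torques about the left end:
Crate: 56.5 × 9.81 = 554.3 N down at 4.37 m → arm 1.5 m, τ = 554.3 × 1.5 = 831.4 N·m clockwise.
Net moment of the loads = 831.4 N·m clockwise.
The upward force F acts at the right end, arm 5.87 m, giving F × 5.87 counterclockwise.
Setting net torque to zero: F × 5.87 = 831.4 → F = 831.4 / 5.87 = 142 N.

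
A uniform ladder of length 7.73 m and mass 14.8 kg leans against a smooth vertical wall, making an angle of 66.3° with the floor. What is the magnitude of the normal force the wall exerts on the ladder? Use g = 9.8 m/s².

Choose the foot of the ladder as the axis so the floor normal and friction both act there and drop out.
Ladder weight 14.8×9.8 = 145 N acts at 3.865 m along the ladder; its horizontal arm is 3.865·cos66.3° = 1.554 m → τ = 225.3 N·m clockwise.
Wall normal N acts horizontally at the top; its moment arm is the height L sinθ = 7.73·sin66.3° = 7.078 m, counterclockwise.
For rotational equilibrium, N × 7.078 = 225.3, so N = 31.8 N.

N_wall ≈ 31.8 N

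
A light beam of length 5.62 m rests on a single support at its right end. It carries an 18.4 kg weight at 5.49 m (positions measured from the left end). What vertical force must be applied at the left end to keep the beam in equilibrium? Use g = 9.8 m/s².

F ≈ 4.17 N

Choose the right end as the axis so the unknown pivot reaction has zero arm there.
Weight: 18.4 × 9.8 = 180.3 N down at 5.49 m → arm 0.13 m, τ = 180.3 × 0.13 = 23.44 N·m counterclockwise.
Net moment of the loads = 23.44 N·m counterclockwise.
The upward force F acts at the left end, arm 5.62 m, giving F × 5.62 clockwise.
For rotational equilibrium, F × 5.62 = 23.44, so F = 23.44 / 5.62 = 4.17 N.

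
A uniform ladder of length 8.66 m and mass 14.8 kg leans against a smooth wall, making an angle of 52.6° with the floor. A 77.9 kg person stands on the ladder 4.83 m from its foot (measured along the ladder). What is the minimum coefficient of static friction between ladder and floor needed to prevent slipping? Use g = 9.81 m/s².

Taking torques about the foot of the ladder:
Ladder weight 14.8×9.81 = 145.2 N acts at 4.33 m along the ladder; its horizontal arm is 4.33·cos52.6° = 2.63 m → τ = 381.9 N·m clockwise.
Person: 77.9×9.81 = 764.2 N at 4.83 m → arm 2.934 m → τ = 2242 N·m clockwise.
Wall normal N acts horizontally at the top; its moment arm is the height L sinθ = 8.66·sin52.6° = 6.88 m, counterclockwise.
Στ = 0 ⇒ N × 6.88 = 2624 ⇒ N = 381.4 N.
ΣFx = 0 ⇒ f = N_wall = 381.4 N. ΣFy = 0 ⇒ N_floor = 909.4 N.
μ_min = f / N_floor = 381.4 / 909.4 = 0.419.

μ_min ≈ 0.419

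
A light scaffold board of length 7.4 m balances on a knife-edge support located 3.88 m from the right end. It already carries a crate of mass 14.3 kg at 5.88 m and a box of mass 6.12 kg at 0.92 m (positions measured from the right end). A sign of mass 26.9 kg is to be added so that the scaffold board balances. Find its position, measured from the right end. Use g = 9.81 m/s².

x ≈ 3.49 m from the right end

Sum moments about the knife-edge support (at 3.88 m from the right end) (the support reaction has zero arm there).
Crate: 14.3 × 9.81 = 140.3 N down at 5.88 m → arm 2 m, τ = 140.3 × 2 = 280.6 N·m counterclockwise.
Box: 6.12 × 9.81 = 60.04 N down at 0.92 m → arm 2.96 m, τ = 60.04 × 2.96 = 177.7 N·m clockwise.
Net moment of existing loads = 102.9 N·m counterclockwise.
The sign weighs 26.9 × 9.81 = 263.9 N and must supply an equal clockwise moment, so its lever arm about the knife-edge support is 102.9 / 263.9 = 0.39 m.
That puts it at 3.88 − 0.39 = 3.49 m from the right end.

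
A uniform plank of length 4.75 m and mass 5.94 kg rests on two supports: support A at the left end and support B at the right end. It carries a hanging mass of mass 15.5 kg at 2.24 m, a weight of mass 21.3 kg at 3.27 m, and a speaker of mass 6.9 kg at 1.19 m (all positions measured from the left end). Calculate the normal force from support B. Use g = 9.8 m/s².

Take moments about support A.
Beam weight: 5.94 × 9.8 = 58.21 N down at 2.375 m → arm 2.375 m, τ = 58.21 × 2.375 = 138.2 N·m clockwise.
Hanging mass: 15.5 × 9.8 = 151.9 N down at 2.24 m → arm 2.24 m, τ = 151.9 × 2.24 = 340.3 N·m clockwise.
Weight: 21.3 × 9.8 = 208.7 N down at 3.27 m → arm 3.27 m, τ = 208.7 × 3.27 = 682.4 N·m clockwise.
Speaker: 6.9 × 9.8 = 67.62 N down at 1.19 m → arm 1.19 m, τ = 67.62 × 1.19 = 80.47 N·m clockwise.
Net load moment about support A = 1241 N·m clockwise.
Reaction R at support B is upward at 4.75 m, arm 4.75 m → moment R × 4.75 counterclockwise.
Setting net torque to zero: R × 4.75 = 1241 → R = 261 N.

R_B ≈ 261 N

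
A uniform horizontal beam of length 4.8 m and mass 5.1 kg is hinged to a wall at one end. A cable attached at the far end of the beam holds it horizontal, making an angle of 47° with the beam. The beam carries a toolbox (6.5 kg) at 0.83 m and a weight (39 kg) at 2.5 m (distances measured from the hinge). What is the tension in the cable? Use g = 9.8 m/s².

T ≈ 321 N

Sum moments about the hinge (the unknown hinge reaction has zero arm there).
Beam weight: 5.1 × 9.8 = 49.98 N down at 2.4 m → arm 2.4 m, τ = 49.98 × 2.4 = 120 N·m clockwise.
Toolbox: 6.5 × 9.8 = 63.7 N down at 0.83 m → arm 0.83 m, τ = 63.7 × 0.83 = 52.87 N·m clockwise.
Weight: 39 × 9.8 = 382.2 N down at 2.5 m → arm 2.5 m, τ = 382.2 × 2.5 = 955.5 N·m clockwise.
Total clockwise load moment = 1128 N·m.
The cable tension T acts at 4.8 m; only its component perpendicular to the beam, T sinθ, produces torque. sin 47° = 0.7314.
For rotational equilibrium, T × 4.8 × 0.7314 = 1128, so T = 1128 / 3.511 = 321 N.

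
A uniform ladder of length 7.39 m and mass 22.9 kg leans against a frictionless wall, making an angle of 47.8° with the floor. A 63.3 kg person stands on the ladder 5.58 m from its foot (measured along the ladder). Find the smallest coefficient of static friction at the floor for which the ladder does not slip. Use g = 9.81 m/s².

μ_min ≈ 0.623

About the foot of the ladder:
Ladder weight 22.9×9.81 = 224.6 N acts at 3.695 m along the ladder; its horizontal arm is 3.695·cos47.8° = 2.482 m → τ = 557.5 N·m clockwise.
Person: 63.3×9.81 = 621 N at 5.58 m → arm 3.748 m → τ = 2328 N·m clockwise.
Wall normal N acts horizontally at the top; its moment arm is the height L sinθ = 7.39·sin47.8° = 5.475 m, counterclockwise.
Στ = 0 ⇒ N × 5.475 = 2886 ⇒ N = 527.1 N.
ΣFx = 0 ⇒ f = N_wall = 527.1 N. ΣFy = 0 ⇒ N_floor = 845.6 N.
μ_min = f / N_floor = 527.1 / 845.6 = 0.623.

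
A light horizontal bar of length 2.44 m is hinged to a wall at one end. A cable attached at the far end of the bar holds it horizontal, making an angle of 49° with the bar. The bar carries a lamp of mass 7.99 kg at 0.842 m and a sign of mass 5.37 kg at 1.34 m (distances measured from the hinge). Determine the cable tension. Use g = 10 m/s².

T ≈ 75.6 N

Sum moments about the hinge (the unknown hinge reaction has zero arm there).
Lamp: 7.99 × 10 = 79.9 N down at 0.842 m → arm 0.842 m, τ = 79.9 × 0.842 = 67.28 N·m clockwise.
Sign: 5.37 × 10 = 53.7 N down at 1.34 m → arm 1.34 m, τ = 53.7 × 1.34 = 71.96 N·m clockwise.
Total clockwise load moment = 139.2 N·m.
The cable tension T acts at 2.44 m; only its component perpendicular to the bar, T sinθ, produces torque. sin 49° = 0.7547.
For rotational equilibrium, T × 2.44 × 0.7547 = 139.2, so T = 139.2 / 1.841 = 75.6 N.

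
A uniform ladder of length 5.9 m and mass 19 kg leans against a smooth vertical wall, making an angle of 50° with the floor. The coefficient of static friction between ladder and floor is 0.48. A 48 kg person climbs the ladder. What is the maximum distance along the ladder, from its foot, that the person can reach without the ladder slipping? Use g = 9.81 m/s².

d ≈ 3.54 m

Choose the foot of the ladder as the axis so the floor normal and friction both act there and drop out.
Ladder weight 19×9.81 = 186.4 N acts at 2.95 m along the ladder; its horizontal arm is 2.95·cos50° = 1.896 m → τ = 353.4 N·m clockwise.
Person weight 48×9.81 = 470.9 N at distance d → arm d·cos50° → τ = 470.9·d·0.6428 clockwise.
Wall normal N at the top has arm L sinθ = 4.52 m counterclockwise, so Στ = 0 gives N·4.52 = 353.4 + 302.7·d.
ΣFy = 0 ⇒ N_floor = 657.3 N, so the maximum friction is μ_s·N_floor = 0.48×657.3 = 315.5 N. ΣFx = 0 ⇒ N_wall = f, so at the slipping point N = 315.5 N.
Substituting: 315.5×4.52 = 353.4 + 302.7·d ⇒ d = (1426 − 353.4) / 302.7 = 3.54 m.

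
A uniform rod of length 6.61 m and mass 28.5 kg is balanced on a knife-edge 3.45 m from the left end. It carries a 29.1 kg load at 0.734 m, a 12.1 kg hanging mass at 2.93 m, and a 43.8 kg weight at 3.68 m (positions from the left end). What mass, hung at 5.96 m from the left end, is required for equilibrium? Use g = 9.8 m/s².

m ≈ 31.6 kg

Taking torques about the knife-edge (at 3.45 m from the left end):
Beam weight: 28.5 × 9.8 = 279.3 N down at 3.305 m → arm 0.145 m, τ = 279.3 × 0.145 = 40.5 N·m counterclockwise.
Load: 29.1 × 9.8 = 285.2 N down at 0.734 m → arm 2.716 m, τ = 285.2 × 2.716 = 774.6 N·m counterclockwise.
Hanging mass: 12.1 × 9.8 = 118.6 N down at 2.93 m → arm 0.52 m, τ = 118.6 × 0.52 = 61.67 N·m counterclockwise.
Weight: 43.8 × 9.8 = 429.2 N down at 3.68 m → arm 0.23 m, τ = 429.2 × 0.23 = 98.72 N·m clockwise.
Net moment of known loads = 778 N·m counterclockwise.
An unknown mass m at 5.96 m has arm 2.51 m; its moment is m·g·2.51 clockwise.
Balancing moments: m × 9.8 × 2.51 = 778, giving m = 778 / (9.8 × 2.51) = 31.6 kg.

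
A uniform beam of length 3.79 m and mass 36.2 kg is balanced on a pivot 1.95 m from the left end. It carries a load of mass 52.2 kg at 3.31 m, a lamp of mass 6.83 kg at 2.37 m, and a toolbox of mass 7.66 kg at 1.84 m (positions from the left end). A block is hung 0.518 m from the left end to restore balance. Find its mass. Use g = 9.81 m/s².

m ≈ 49.6 kg

Taking torques about the pivot (at 1.95 m from the left end):
Beam weight: 36.2 × 9.81 = 355.1 N down at 1.895 m → arm 0.055 m, τ = 355.1 × 0.055 = 19.53 N·m counterclockwise.
Load: 52.2 × 9.81 = 512.1 N down at 3.31 m → arm 1.36 m, τ = 512.1 × 1.36 = 696.5 N·m clockwise.
Lamp: 6.83 × 9.81 = 67 N down at 2.37 m → arm 0.42 m, τ = 67 × 0.42 = 28.14 N·m clockwise.
Toolbox: 7.66 × 9.81 = 75.14 N down at 1.84 m → arm 0.11 m, τ = 75.14 × 0.11 = 8.265 N·m counterclockwise.
Net moment of known loads = 696.8 N·m clockwise.
An unknown mass m at 0.518 m has arm 1.432 m; its moment is m·g·1.432 counterclockwise.
Balancing moments: m × 9.81 × 1.432 = 696.8, giving m = 696.8 / (9.81 × 1.432) = 49.6 kg.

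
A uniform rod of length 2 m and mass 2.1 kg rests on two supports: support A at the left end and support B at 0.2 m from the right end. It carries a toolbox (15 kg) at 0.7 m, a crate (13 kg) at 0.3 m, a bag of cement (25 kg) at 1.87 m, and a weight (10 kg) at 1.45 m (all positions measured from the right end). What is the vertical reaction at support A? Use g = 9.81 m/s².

R_A ≈ 353 N

Take moments about support B.
Beam weight: 2.1 × 9.81 = 20.6 N down at 1 m → arm 0.8 m, τ = 20.6 × 0.8 = 16.48 N·m counterclockwise.
Toolbox: 15 × 9.81 = 147.2 N down at 0.7 m → arm 0.5 m, τ = 147.2 × 0.5 = 73.6 N·m counterclockwise.
Crate: 13 × 9.81 = 127.5 N down at 0.3 m → arm 0.1 m, τ = 127.5 × 0.1 = 12.75 N·m counterclockwise.
Bag of cement: 25 × 9.81 = 245.2 N down at 1.87 m → arm 1.67 m, τ = 245.2 × 1.67 = 409.5 N·m counterclockwise.
Weight: 10 × 9.81 = 98.1 N down at 1.45 m → arm 1.25 m, τ = 98.1 × 1.25 = 122.6 N·m counterclockwise.
Net load moment about support B = 634.9 N·m counterclockwise.
Reaction R at support A is upward at 2 m, arm 1.8 m → moment R × 1.8 clockwise.
Balancing moments: R × 1.8 = 634.9, giving R = 353 N.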